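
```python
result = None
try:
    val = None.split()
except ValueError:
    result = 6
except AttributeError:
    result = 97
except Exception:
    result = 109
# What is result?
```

Step-by-step execution trace:
1. `val = None.split()` raises AttributeError.
2. `except ValueError` does not match AttributeError; skipped.
3. `except AttributeError` matches → result = 97.
4. Remaining except clauses are skipped.
Result: 97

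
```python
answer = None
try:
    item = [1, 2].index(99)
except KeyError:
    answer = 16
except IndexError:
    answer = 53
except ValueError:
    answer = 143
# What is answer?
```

Step-by-step execution trace:
1. `item = [1, 2].index(99)` raises ValueError.
2. `except KeyError` does not match ValueError; skipped.
3. `except IndexError` does not match ValueError; skipped.
4. `except ValueError` matches → answer = 143.
Result: 143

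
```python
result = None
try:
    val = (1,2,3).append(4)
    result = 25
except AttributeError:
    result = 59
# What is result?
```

Step-by-step execution trace:
1. `val = (1,2,3).append(4)` raises AttributeError.
2. `result = 25` is not reached.
3. `except AttributeError` matches → result = 59.
Result: 59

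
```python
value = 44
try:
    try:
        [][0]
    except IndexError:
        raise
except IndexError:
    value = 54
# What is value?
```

Step-by-step execution trace:
1. Inner try: `[][0]` raises IndexError.
2. Inner `except IndexError` matches; bare `raise` re-raises the same IndexError.
3. Outer `except IndexError` matches → value = 54.
Result: 54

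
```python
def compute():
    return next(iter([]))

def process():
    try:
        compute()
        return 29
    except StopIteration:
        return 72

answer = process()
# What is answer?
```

Step-by-step execution trace:
1. `process()` calls `compute()`.
2. `compute()` evaluates `next(iter([]))`, which raises StopIteration; it propagates to the caller.
3. `return 29` is not reached.
4. `except StopIteration` in process matches → returns 72.
5. answer = 72.
Result: 72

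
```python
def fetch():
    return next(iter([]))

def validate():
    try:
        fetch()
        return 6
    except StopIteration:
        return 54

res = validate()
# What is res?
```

Step-by-step execution trace:
1. `validate()` calls `fetch()`.
2. `fetch()` evaluates `next(iter([]))`, which raises StopIteration; it propagates to the caller.
3. `return 6` is not reached.
4. `except StopIteration` in validate matches → returns 54.
5. res = 54.
Result: 54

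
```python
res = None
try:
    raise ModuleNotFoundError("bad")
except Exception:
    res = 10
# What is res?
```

Step-by-step execution trace:
1. `raise ModuleNotFoundError(...)` raises ModuleNotFoundError.
2. `except Exception` matches (ModuleNotFoundError is a subclass of Exception) → res = 10.
Result: 10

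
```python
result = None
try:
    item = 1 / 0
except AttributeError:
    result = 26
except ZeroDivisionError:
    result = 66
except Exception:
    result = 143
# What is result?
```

Step-by-step execution trace:
1. `item = 1 / 0` raises ZeroDivisionError.
2. `except AttributeError` does not match ZeroDivisionError; skipped.
3. `except ZeroDivisionError` matches → result = 66.
4. Remaining except clauses are skipped.
Result: 66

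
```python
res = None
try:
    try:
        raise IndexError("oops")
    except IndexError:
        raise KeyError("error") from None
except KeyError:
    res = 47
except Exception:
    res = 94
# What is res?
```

Step-by-step execution trace:
1. Inner try raises IndexError; inner `except IndexError` catches it.
2. `raise KeyError(...) from None` raises KeyError (from None suppresses __context__, but the active exception is still KeyError).
3. Outer `except KeyError` matches → res = 47.
4. `except Exception` is not reached.
Result: 47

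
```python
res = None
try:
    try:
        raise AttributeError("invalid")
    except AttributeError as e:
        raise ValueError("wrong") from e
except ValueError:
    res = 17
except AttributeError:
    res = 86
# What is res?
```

Step-by-step execution trace:
1. Inner try raises AttributeError; inner `except AttributeError as e` catches it.
2. `raise ValueError(...) from e` raises ValueError (AttributeError is attached as __cause__, but only ValueError is active).
3. Outer `except ValueError` matches → res = 17.
4. `except AttributeError` is not reached.
Result: 17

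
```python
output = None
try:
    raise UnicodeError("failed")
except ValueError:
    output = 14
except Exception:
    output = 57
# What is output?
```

Step-by-step execution trace:
1. `raise UnicodeError(...)` raises UnicodeError.
2. `except ValueError` matches (UnicodeError is a subclass of ValueError) → output = 14.
3. `except Exception` is not reached.
Result: 14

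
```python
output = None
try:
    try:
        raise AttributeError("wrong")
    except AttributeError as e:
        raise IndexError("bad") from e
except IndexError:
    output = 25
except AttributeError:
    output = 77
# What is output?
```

Step-by-step execution trace:
1. Inner try raises AttributeError; inner `except AttributeError as e` catches it.
2. `raise IndexError(...) from e` raises IndexError (AttributeError is attached as __cause__, but only IndexError is active).
3. Outer `except IndexError` matches → output = 25.
4. `except AttributeError` is not reached.
Result: 25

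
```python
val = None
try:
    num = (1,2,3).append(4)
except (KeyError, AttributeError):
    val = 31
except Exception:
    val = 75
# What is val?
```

Step-by-step execution trace:
1. `num = (1,2,3).append(4)` raises AttributeError.
2. `except (KeyError, AttributeError)` matches (AttributeError is in the tuple) → val = 31.
3. `except Exception` is not reached.
Result: 31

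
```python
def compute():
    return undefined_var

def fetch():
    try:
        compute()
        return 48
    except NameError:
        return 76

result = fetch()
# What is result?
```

Step-by-step execution trace:
1. `fetch()` calls `compute()`.
2. `compute()` evaluates `undefined_var`, which raises NameError; it propagates to the caller.
3. `return 48` is not reached.
4. `except NameError` in fetch matches → returns 76.
5. result = 76.
Result: 76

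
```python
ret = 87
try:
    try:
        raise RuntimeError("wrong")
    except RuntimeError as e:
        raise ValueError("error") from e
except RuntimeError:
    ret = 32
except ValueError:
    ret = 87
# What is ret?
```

Step-by-step execution trace:
1. Inner try raises RuntimeError; inner `except RuntimeError as e` catches it.
2. `raise ValueError(...) from e` raises ValueError (RuntimeError is attached as __cause__, but only ValueError is active).
3. Outer `except RuntimeError` does not match ValueError; skipped.
4. Outer `except ValueError` matches → ret = 87.
Result: 87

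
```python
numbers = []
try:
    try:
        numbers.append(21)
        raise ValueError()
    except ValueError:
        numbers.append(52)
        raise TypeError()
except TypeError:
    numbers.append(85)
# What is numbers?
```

Step-by-step execution trace:
1. Inner try: `numbers.append(21)` → numbers = [21].
2. `raise ValueError()` raises ValueError.
3. Inner `except ValueError` matches → `numbers.append(52)` → numbers = [21, 52].
4. `raise TypeError()` raises TypeError; propagates to outer try.
5. Outer `except TypeError` matches → `numbers.append(85)` → numbers = [21, 52, 85].
Result: [21, 52, 85]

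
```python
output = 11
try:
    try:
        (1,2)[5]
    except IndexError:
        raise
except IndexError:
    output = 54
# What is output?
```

Step-by-step execution trace:
1. Inner try: `(1,2)[5]` raises IndexError.
2. Inner `except IndexError` matches; bare `raise` re-raises the same IndexError.
3. Outer `except IndexError` matches → output = 54.
Result: 54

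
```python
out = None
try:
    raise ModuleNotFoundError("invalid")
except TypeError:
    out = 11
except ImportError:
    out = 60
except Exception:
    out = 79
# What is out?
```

Step-by-step execution trace:
1. `raise ModuleNotFoundError(...)` raises ModuleNotFoundError.
2. `except TypeError` does not match (ModuleNotFoundError is not a subclass of TypeError); skipped.
3. `except ImportError` matches (ModuleNotFoundError is a subclass of ImportError) → out = 60.
4. `except Exception` is not reached.
Result: 60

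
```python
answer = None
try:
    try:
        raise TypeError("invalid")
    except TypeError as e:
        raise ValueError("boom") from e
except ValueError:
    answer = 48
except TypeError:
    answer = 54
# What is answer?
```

Step-by-step execution trace:
1. Inner try raises TypeError; inner `except TypeError as e` catches it.
2. `raise ValueError(...) from e` raises ValueError (TypeError is attached as __cause__, but only ValueError is active).
3. Outer `except ValueError` matches → answer = 48.
4. `except TypeError` is not reached.
Result: 48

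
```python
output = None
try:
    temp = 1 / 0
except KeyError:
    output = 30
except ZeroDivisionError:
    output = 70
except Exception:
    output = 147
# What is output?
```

Step-by-step execution trace:
1. `temp = 1 / 0` raises ZeroDivisionError.
2. `except KeyError` does not match ZeroDivisionError; skipped.
3. `except ZeroDivisionError` matches → output = 70.
4. Remaining except clauses are skipped.
Result: 70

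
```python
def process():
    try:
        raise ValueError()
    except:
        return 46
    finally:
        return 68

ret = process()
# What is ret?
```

Step-by-step execution trace:
1. `process()` enters try: `raise ValueError()` raises ValueError.
2. bare `except` matches → `return 46` sets pending return value 46.
3. Before returning, `finally: return 68` runs and overrides the pending return.
4. process() returns 68 → ret = 68.
Result: 68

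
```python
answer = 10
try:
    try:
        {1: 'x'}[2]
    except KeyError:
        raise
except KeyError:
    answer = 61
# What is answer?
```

Step-by-step execution trace:
1. Inner try: `{1: 'x'}[2]` raises KeyError.
2. Inner `except KeyError` matches; bare `raise` re-raises the same KeyError.
3. Outer `except KeyError` matches → answer = 61.
Result: 61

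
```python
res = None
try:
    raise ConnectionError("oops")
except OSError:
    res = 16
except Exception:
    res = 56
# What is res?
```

Step-by-step execution trace:
1. `raise ConnectionError(...)` raises ConnectionError.
2. `except OSError` matches (ConnectionError is a subclass of OSError) → res = 16.
3. `except Exception` is not reached.
Result: 16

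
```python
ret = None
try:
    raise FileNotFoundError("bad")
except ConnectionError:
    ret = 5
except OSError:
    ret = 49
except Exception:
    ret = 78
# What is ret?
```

Step-by-step execution trace:
1. `raise FileNotFoundError(...)` raises FileNotFoundError.
2. `except ConnectionError` does not match (FileNotFoundError is not a subclass of ConnectionError); skipped.
3. `except OSError` matches (FileNotFoundError is a subclass of OSError) → ret = 49.
4. `except Exception` is not reached.
Result: 49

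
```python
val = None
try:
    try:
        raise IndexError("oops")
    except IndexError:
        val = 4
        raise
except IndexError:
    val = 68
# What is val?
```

Step-by-step execution trace:
1. Inner try: `raise IndexError("oops")` raises IndexError.
2. Inner `except IndexError` matches → val = 4.
3. bare `raise` re-raises the same IndexError.
4. Outer `except IndexError` matches → val = 68.
Result: 68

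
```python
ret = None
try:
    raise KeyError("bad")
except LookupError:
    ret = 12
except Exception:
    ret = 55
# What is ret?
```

Step-by-step execution trace:
1. `raise KeyError(...)` raises KeyError.
2. `except LookupError` matches (KeyError is a subclass of LookupError) → ret = 12.
3. `except Exception` is not reached.
Result: 12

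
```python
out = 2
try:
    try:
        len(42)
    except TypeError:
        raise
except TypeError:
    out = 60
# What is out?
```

Step-by-step execution trace:
1. Inner try: `len(42)` raises TypeError.
2. Inner `except TypeError` matches; bare `raise` re-raises the same TypeError.
3. Outer `except TypeError` matches → out = 60.
Result: 60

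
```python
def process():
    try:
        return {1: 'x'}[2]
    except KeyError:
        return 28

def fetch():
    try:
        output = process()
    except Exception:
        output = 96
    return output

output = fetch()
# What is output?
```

Step-by-step execution trace:
1. `fetch()` calls `process()`.
2. In process: `{1: 'x'}[2]` raises KeyError; `except KeyError` catches it → returns 28.
3. In fetch: `output = process()` → output = 28. No exception reaches fetch.
4. `except Exception` is skipped; fetch returns 28.
5. output = 28.
Result: 28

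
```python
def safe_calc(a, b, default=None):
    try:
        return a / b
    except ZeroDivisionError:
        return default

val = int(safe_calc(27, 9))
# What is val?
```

Step-by-step execution trace:
1. `safe_calc(27, 9)` enters try: `return 27 / 9` → returns 3.0. No exception raised.
2. `except ZeroDivisionError` is skipped.
3. `int(3.0)` → 3 → val = 3.
Result: 3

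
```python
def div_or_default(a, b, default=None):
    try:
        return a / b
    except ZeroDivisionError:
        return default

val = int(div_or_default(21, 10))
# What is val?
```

Step-by-step execution trace:
1. `div_or_default(21, 10)` enters try: `return 21 / 10` → returns 2.1. No exception raised.
2. `except ZeroDivisionError` is skipped.
3. `int(2.1)` → 2 → val = 2.
Result: 2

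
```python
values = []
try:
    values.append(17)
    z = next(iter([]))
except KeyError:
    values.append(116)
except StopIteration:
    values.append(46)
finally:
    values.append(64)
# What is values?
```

Step-by-step execution trace:
1. try: `values.append(17)` → values = [17].
2. `z = next(iter([]))` raises StopIteration.
3. `except KeyError` does not match StopIteration; skipped.
4. `except StopIteration` matches → `values.append(46)` → values = [17, 46].
5. finally always runs: `values.append(64)` → values = [17, 46, 64].
Result: [17, 46, 64]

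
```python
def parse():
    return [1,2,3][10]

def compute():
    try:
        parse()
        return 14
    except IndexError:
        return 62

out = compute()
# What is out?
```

Step-by-step execution trace:
1. `compute()` calls `parse()`.
2. `parse()` evaluates `[1,2,3][10]`, which raises IndexError; it propagates to the caller.
3. `return 14` is not reached.
4. `except IndexError` in compute matches → returns 62.
5. out = 62.
Result: 62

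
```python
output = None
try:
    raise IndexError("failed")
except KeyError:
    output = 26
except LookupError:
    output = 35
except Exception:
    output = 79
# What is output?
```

Step-by-step execution trace:
1. `raise IndexError(...)` raises IndexError.
2. `except KeyError` does not match (IndexError is not a subclass of KeyError); skipped.
3. `except LookupError` matches (IndexError is a subclass of LookupError) → output = 35.
4. `except Exception` is not reached.
Result: 35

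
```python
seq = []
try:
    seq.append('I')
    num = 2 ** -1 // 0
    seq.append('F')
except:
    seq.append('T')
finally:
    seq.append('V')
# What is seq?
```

Step-by-step execution trace:
1. try: `seq.append('I')` → seq = ['I'].
2. `num = 2 ** -1 // 0` raises ZeroDivisionError; `seq.append('F')` is not reached.
3. bare `except` matches → `seq.append('T')` → seq = ['I', 'T'].
4. finally always runs: `seq.append('V')` → seq = ['I', 'T', 'V'].
Result: ['I', 'T', 'V']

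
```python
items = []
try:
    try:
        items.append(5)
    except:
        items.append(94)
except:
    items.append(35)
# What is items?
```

Step-by-step execution trace:
1. Inner try: `items.append(5)` → items = [5]. No exception raised.
2. Inner `except` is skipped.
3. Inner try completes normally; outer `except` is skipped.
Result: [5]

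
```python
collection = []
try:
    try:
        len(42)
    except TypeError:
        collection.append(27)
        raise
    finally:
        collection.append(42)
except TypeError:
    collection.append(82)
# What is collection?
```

Step-by-step execution trace:
1. Inner try: `len(42)` raises TypeError.
2. Inner `except TypeError` matches → `collection.append(27)` → collection = [27].
3. bare `raise` re-raises TypeError.
4. Inner `finally` runs during unwinding: `collection.append(42)` → collection = [27, 42].
5. Outer `except TypeError` matches → `collection.append(82)` → collection = [27, 42, 82].
Result: [27, 42, 82]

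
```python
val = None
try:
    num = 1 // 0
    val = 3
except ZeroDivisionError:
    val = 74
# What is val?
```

Step-by-step execution trace:
1. `num = 1 // 0` raises ZeroDivisionError.
2. `val = 3` is not reached.
3. `except ZeroDivisionError` matches → val = 74.
Result: 74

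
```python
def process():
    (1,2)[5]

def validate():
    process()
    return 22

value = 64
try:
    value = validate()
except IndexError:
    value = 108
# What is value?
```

Step-by-step execution trace:
1. value starts at 64.
2. try: `validate()` calls `process()`.
3. `process()` evaluates `(1,2)[5]`, which raises IndexError; it propagates through validate (uncaught).
4. `return 22` in validate is not reached; the assignment to value does not complete.
5. `except IndexError` matches → value = 108.
Result: 108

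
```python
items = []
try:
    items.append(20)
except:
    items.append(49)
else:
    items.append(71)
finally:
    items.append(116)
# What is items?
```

Step-by-step execution trace:
1. try: `items.append(20)` → items = [20]. No exception raised.
2. `except` is skipped.
3. `else` runs: `items.append(71)` → items = [20, 71].
4. `finally` always runs: `items.append(116)` → items = [20, 71, 116].
Result: [20, 71, 116]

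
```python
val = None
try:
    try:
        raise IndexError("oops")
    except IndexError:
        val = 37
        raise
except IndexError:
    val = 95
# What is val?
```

Step-by-step execution trace:
1. Inner try: `raise IndexError("oops")` raises IndexError.
2. Inner `except IndexError` matches → val = 37.
3. bare `raise` re-raises the same IndexError.
4. Outer `except IndexError` matches → val = 95.
Result: 95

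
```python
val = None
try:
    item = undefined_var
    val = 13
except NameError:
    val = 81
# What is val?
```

Step-by-step execution trace:
1. `item = undefined_var` raises NameError.
2. `val = 13` is not reached.
3. `except NameError` matches → val = 81.
Result: 81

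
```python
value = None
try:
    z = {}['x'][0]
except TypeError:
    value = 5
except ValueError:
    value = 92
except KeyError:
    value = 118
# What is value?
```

Step-by-step execution trace:
1. `z = {}['x'][0]` raises KeyError.
2. `except TypeError` does not match KeyError; skipped.
3. `except ValueError` does not match KeyError; skipped.
4. `except KeyError` matches → value = 118.
Result: 118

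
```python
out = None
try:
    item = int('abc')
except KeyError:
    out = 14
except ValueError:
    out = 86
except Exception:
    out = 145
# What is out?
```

Step-by-step execution trace:
1. `item = int('abc')` raises ValueError.
2. `except KeyError` does not match ValueError; skipped.
3. `except ValueError` matches → out = 86.
4. Remaining except clauses are skipped.
Result: 86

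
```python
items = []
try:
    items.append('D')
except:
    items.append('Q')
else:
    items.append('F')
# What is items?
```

Step-by-step execution trace:
1. try: `items.append('D')` → items = ['D']. No exception raised.
2. `except` is skipped.
3. `else` runs (try completed without exception): `items.append('F')` → items = ['D', 'F'].
Result: ['D', 'F']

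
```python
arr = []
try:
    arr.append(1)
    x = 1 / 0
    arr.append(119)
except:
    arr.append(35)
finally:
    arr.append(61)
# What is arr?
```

Step-by-step execution trace:
1. try: `arr.append(1)` → arr = [1].
2. `x = 1 / 0` raises ZeroDivisionError; `arr.append(119)` is not reached.
3. bare `except` matches → `arr.append(35)` → arr = [1, 35].
4. finally always runs: `arr.append(61)` → arr = [1, 35, 61].
Result: [1, 35, 61]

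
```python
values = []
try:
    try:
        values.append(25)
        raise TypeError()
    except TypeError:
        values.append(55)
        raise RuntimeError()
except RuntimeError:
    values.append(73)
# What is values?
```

Step-by-step execution trace:
1. Inner try: `values.append(25)` → values = [25].
2. `raise TypeError()` raises TypeError.
3. Inner `except TypeError` matches → `values.append(55)` → values = [25, 55].
4. `raise RuntimeError()` raises RuntimeError; propagates to outer try.
5. Outer `except RuntimeError` matches → `values.append(73)` → values = [25, 55, 73].
Result: [25, 55, 73]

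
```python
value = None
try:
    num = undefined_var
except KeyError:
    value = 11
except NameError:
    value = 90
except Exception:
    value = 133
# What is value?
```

Step-by-step execution trace:
1. `num = undefined_var` raises NameError.
2. `except KeyError` does not match NameError; skipped.
3. `except NameError` matches → value = 90.
4. Remaining except clauses are skipped.
Result: 90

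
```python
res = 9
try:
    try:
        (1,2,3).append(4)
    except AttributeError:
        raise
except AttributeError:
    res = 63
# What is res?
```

Step-by-step execution trace:
1. Inner try: `(1,2,3).append(4)` raises AttributeError.
2. Inner `except AttributeError` matches; bare `raise` re-raises the same AttributeError.
3. Outer `except AttributeError` matches → res = 63.
Result: 63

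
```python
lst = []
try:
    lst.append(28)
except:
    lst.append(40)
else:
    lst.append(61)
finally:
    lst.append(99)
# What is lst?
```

Step-by-step execution trace:
1. try: `lst.append(28)` → lst = [28]. No exception raised.
2. `except` is skipped.
3. `else` runs: `lst.append(61)` → lst = [28, 61].
4. `finally` always runs: `lst.append(99)` → lst = [28, 61, 99].
Result: [28, 61, 99]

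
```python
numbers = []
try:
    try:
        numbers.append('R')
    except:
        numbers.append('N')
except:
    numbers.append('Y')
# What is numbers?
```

Step-by-step execution trace:
1. Inner try: `numbers.append('R')` → numbers = ['R']. No exception raised.
2. Inner `except` is skipped.
3. Inner try completes normally; outer `except` is skipped.
Result: ['R']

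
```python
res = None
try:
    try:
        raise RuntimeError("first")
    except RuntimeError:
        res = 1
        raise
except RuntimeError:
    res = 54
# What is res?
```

Step-by-step execution trace:
1. Inner try: `raise RuntimeError("first")` raises RuntimeError.
2. Inner `except RuntimeError` matches → res = 1.
3. bare `raise` re-raises the same RuntimeError.
4. Outer `except RuntimeError` matches → res = 54.
Result: 54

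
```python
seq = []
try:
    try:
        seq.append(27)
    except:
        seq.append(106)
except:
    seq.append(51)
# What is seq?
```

Step-by-step execution trace:
1. Inner try: `seq.append(27)` → seq = [27]. No exception raised.
2. Inner `except` is skipped.
3. Inner try completes normally; outer `except` is skipped.
Result: [27]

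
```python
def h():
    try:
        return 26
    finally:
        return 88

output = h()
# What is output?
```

Step-by-step execution trace:
1. `h()` enters try: `return 26` sets pending return value 26.
2. Before returning, `finally: return 88` runs and overrides the pending return.
3. h() returns 88 → output = 88.
Result: 88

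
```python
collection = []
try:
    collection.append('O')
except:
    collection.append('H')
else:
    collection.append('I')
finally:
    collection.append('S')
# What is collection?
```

Step-by-step execution trace:
1. try: `collection.append('O')` → collection = ['O']. No exception raised.
2. `except` is skipped.
3. `else` runs: `collection.append('I')` → collection = ['O', 'I'].
4. `finally` always runs: `collection.append('S')` → collection = ['O', 'I', 'S'].
Result: ['O', 'I', 'S']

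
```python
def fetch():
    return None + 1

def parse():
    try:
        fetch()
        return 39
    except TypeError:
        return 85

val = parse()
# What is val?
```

Step-by-step execution trace:
1. `parse()` calls `fetch()`.
2. `fetch()` evaluates `None + 1`, which raises TypeError; it propagates to the caller.
3. `return 39` is not reached.
4. `except TypeError` in parse matches → returns 85.
5. val = 85.
Result: 85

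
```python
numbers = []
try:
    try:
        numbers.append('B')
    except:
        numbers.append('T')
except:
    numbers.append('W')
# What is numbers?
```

Step-by-step execution trace:
1. Inner try: `numbers.append('B')` → numbers = ['B']. No exception raised.
2. Inner `except` is skipped.
3. Inner try completes normally; outer `except` is skipped.
Result: ['B']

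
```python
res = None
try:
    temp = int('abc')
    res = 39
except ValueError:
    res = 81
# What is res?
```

Step-by-step execution trace:
1. `temp = int('abc')` raises ValueError.
2. `res = 39` is not reached.
3. `except ValueError` matches → res = 81.
Result: 81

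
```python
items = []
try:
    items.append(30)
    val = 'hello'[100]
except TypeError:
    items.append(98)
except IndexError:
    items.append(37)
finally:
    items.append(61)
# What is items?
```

Step-by-step execution trace:
1. try: `items.append(30)` → items = [30].
2. `val = 'hello'[100]` raises IndexError.
3. `except TypeError` does not match IndexError; skipped.
4. `except IndexError` matches → `items.append(37)` → items = [30, 37].
5. finally always runs: `items.append(61)` → items = [30, 37, 61].
Result: [30, 37, 61]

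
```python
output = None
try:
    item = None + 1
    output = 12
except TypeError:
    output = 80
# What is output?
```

Step-by-step execution trace:
1. `item = None + 1` raises TypeError.
2. `output = 12` is not reached.
3. `except TypeError` matches → output = 80.
Result: 80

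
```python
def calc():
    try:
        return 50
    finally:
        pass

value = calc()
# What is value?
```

Step-by-step execution trace:
1. `calc()` enters try: `return 50` sets pending return value 50.
2. Before returning, `finally: pass` runs (no effect).
3. calc() returns 50 → value = 50.
Result: 50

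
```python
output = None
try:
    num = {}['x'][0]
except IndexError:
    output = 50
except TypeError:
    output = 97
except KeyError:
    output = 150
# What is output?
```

Step-by-step execution trace:
1. `num = {}['x'][0]` raises KeyError.
2. `except IndexError` does not match KeyError; skipped.
3. `except TypeError` does not match KeyError; skipped.
4. `except KeyError` matches → output = 150.
Result: 150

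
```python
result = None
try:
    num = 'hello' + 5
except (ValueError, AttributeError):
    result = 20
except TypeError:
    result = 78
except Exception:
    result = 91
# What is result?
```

Step-by-step execution trace:
1. `num = 'hello' + 5` raises TypeError.
2. `except (ValueError, AttributeError)` does not match TypeError; skipped.
3. `except TypeError` matches (exact type match) → result = 78.
4. `except Exception` is not reached.
Result: 78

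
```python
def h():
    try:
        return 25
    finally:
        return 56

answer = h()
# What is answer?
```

Step-by-step execution trace:
1. `h()` enters try: `return 25` sets pending return value 25.
2. Before returning, `finally: return 56` runs and overrides the pending return.
3. h() returns 56 → answer = 56.
Result: 56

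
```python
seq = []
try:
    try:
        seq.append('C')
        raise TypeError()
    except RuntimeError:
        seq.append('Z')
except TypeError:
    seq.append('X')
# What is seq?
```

Step-by-step execution trace:
1. Inner try: `seq.append('C')` → seq = ['C'].
2. `raise TypeError()` raises TypeError.
3. Inner `except RuntimeError` does not match TypeError; exception propagates to outer try.
4. Outer `except TypeError` matches → `seq.append('X')` → seq = ['C', 'X'].
Result: ['C', 'X']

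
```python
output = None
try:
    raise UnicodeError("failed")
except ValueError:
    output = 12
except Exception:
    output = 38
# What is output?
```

Step-by-step execution trace:
1. `raise UnicodeError(...)` raises UnicodeError.
2. `except ValueError` matches (UnicodeError is a subclass of ValueError) → output = 12.
3. `except Exception` is not reached.
Result: 12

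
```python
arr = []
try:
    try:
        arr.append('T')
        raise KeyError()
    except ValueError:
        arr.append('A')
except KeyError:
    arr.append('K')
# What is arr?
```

Step-by-step execution trace:
1. Inner try: `arr.append('T')` → arr = ['T'].
2. `raise KeyError()` raises KeyError.
3. Inner `except ValueError` does not match KeyError; exception propagates to outer try.
4. Outer `except KeyError` matches → `arr.append('K')` → arr = ['T', 'K'].
Result: ['T', 'K']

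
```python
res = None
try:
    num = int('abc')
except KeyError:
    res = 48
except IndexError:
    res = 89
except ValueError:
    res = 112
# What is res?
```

Step-by-step execution trace:
1. `num = int('abc')` raises ValueError.
2. `except KeyError` does not match ValueError; skipped.
3. `except IndexError` does not match ValueError; skipped.
4. `except ValueError` matches → res = 112.
Result: 112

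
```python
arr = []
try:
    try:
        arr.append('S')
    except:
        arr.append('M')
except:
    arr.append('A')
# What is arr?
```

Step-by-step execution trace:
1. Inner try: `arr.append('S')` → arr = ['S']. No exception raised.
2. Inner `except` is skipped.
3. Inner try completes normally; outer `except` is skipped.
Result: ['S']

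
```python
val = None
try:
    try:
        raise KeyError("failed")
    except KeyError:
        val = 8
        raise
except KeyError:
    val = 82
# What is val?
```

Step-by-step execution trace:
1. Inner try: `raise KeyError("failed")` raises KeyError.
2. Inner `except KeyError` matches → val = 8.
3. bare `raise` re-raises the same KeyError.
4. Outer `except KeyError` matches → val = 82.
Result: 82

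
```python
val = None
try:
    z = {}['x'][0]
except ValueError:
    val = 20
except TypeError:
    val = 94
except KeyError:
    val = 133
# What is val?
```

Step-by-step execution trace:
1. `z = {}['x'][0]` raises KeyError.
2. `except ValueError` does not match KeyError; skipped.
3. `except TypeError` does not match KeyError; skipped.
4. `except KeyError` matches → val = 133.
Result: 133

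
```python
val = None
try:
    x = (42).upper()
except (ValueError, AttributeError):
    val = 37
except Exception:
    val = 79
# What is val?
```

Step-by-step execution trace:
1. `x = (42).upper()` raises AttributeError.
2. `except (ValueError, AttributeError)` matches (AttributeError is in the tuple) → val = 37.
3. `except Exception` is not reached.
Result: 37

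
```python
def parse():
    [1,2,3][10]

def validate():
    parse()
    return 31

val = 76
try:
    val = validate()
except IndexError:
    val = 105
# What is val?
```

Step-by-step execution trace:
1. val starts at 76.
2. try: `validate()` calls `parse()`.
3. `parse()` evaluates `[1,2,3][10]`, which raises IndexError; it propagates through validate (uncaught).
4. `return 31` in validate is not reached; the assignment to val does not complete.
5. `except IndexError` matches → val = 105.
Result: 105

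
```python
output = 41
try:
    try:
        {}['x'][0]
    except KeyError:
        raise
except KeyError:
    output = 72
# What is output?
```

Step-by-step execution trace:
1. Inner try: `{}['x'][0]` raises KeyError.
2. Inner `except KeyError` matches; bare `raise` re-raises the same KeyError.
3. Outer `except KeyError` matches → output = 72.
Result: 72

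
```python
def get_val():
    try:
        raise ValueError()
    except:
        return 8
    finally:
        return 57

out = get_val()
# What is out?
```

Step-by-step execution trace:
1. `get_val()` enters try: `raise ValueError()` raises ValueError.
2. bare `except` matches → `return 8` sets pending return value 8.
3. Before returning, `finally: return 57` runs and overrides the pending return.
4. get_val() returns 57 → out = 57.
Result: 57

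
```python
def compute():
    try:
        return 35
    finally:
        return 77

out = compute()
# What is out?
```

Step-by-step execution trace:
1. `compute()` enters try: `return 35` sets pending return value 35.
2. Before returning, `finally: return 77` runs and overrides the pending return.
3. compute() returns 77 → out = 77.
Result: 77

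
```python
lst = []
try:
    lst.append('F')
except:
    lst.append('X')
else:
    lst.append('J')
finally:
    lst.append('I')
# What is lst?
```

Step-by-step execution trace:
1. try: `lst.append('F')` → lst = ['F']. No exception raised.
2. `except` is skipped.
3. `else` runs: `lst.append('J')` → lst = ['F', 'J'].
4. `finally` always runs: `lst.append('I')` → lst = ['F', 'J', 'I'].
Result: ['F', 'J', 'I']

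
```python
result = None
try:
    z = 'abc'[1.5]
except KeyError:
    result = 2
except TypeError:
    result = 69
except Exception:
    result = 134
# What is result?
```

Step-by-step execution trace:
1. `z = 'abc'[1.5]` raises TypeError.
2. `except KeyError` does not match TypeError; skipped.
3. `except TypeError` matches → result = 69.
4. Remaining except clauses are skipped.
Result: 69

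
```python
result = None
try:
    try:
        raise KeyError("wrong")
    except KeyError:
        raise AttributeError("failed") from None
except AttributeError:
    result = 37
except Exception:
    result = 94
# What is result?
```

Step-by-step execution trace:
1. Inner try raises KeyError; inner `except KeyError` catches it.
2. `raise AttributeError(...) from None` raises AttributeError (from None suppresses __context__, but the active exception is still AttributeError).
3. Outer `except AttributeError` matches → result = 37.
4. `except Exception` is not reached.
Result: 37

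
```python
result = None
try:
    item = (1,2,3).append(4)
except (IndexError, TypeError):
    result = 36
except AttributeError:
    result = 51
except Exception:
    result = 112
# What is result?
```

Step-by-step execution trace:
1. `item = (1,2,3).append(4)` raises AttributeError.
2. `except (IndexError, TypeError)` does not match AttributeError; skipped.
3. `except AttributeError` matches (exact type match) → result = 51.
4. `except Exception` is not reached.
Result: 51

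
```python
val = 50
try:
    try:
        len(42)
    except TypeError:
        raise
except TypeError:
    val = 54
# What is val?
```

Step-by-step execution trace:
1. Inner try: `len(42)` raises TypeError.
2. Inner `except TypeError` matches; bare `raise` re-raises the same TypeError.
3. Outer `except TypeError` matches → val = 54.
Result: 54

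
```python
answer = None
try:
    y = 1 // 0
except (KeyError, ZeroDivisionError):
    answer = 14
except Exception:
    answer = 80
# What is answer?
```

Step-by-step execution trace:
1. `y = 1 // 0` raises ZeroDivisionError.
2. `except (KeyError, ZeroDivisionError)` matches (ZeroDivisionError is in the tuple) → answer = 14.
3. `except Exception` is not reached.
Result: 14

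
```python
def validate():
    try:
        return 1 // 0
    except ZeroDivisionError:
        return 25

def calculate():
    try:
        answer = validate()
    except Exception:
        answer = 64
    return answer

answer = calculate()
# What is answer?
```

Step-by-step execution trace:
1. `calculate()` calls `validate()`.
2. In validate: `1 // 0` raises ZeroDivisionError; `except ZeroDivisionError` catches it → returns 25.
3. In calculate: `answer = validate()` → answer = 25. No exception reaches calculate.
4. `except Exception` is skipped; calculate returns 25.
5. answer = 25.
Result: 25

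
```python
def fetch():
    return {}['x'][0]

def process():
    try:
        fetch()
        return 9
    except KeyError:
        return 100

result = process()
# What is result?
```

Step-by-step execution trace:
1. `process()` calls `fetch()`.
2. `fetch()` evaluates `{}['x'][0]`, which raises KeyError; it propagates to the caller.
3. `return 9` is not reached.
4. `except KeyError` in process matches → returns 100.
5. result = 100.
Result: 100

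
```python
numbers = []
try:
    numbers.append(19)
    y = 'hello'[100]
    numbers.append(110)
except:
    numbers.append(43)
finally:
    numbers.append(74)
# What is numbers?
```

Step-by-step execution trace:
1. try: `numbers.append(19)` → numbers = [19].
2. `y = 'hello'[100]` raises IndexError; `numbers.append(110)` is not reached.
3. bare `except` matches → `numbers.append(43)` → numbers = [19, 43].
4. finally always runs: `numbers.append(74)` → numbers = [19, 43, 74].
Result: [19, 43, 74]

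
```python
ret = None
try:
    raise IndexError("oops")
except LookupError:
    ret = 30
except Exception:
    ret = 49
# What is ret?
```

Step-by-step execution trace:
1. `raise IndexError(...)` raises IndexError.
2. `except LookupError` matches (IndexError is a subclass of LookupError) → ret = 30.
3. `except Exception` is not reached.
Result: 30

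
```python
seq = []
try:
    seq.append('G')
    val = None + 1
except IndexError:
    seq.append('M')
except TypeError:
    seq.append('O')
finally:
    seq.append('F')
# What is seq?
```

Step-by-step execution trace:
1. try: `seq.append('G')` → seq = ['G'].
2. `val = None + 1` raises TypeError.
3. `except IndexError` does not match TypeError; skipped.
4. `except TypeError` matches → `seq.append('O')` → seq = ['G', 'O'].
5. finally always runs: `seq.append('F')` → seq = ['G', 'O', 'F'].
Result: ['G', 'O', 'F']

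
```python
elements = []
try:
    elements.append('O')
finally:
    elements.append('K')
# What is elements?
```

Step-by-step execution trace:
1. try: `elements.append('O')` → elements = ['O'].
2. The try body completes without raising.
3. finally always runs: `elements.append('K')` → elements = ['O', 'K'].
Result: ['O', 'K']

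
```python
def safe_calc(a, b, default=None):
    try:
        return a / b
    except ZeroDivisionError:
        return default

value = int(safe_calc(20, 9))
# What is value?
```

Step-by-step execution trace:
1. `safe_calc(20, 9)` enters try: `return 20 / 9` → returns 2.2222222222222223. No exception raised.
2. `except ZeroDivisionError` is skipped.
3. `int(2.2222222222222223)` → 2 → value = 2.
Result: 2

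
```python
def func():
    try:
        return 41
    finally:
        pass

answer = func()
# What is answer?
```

Step-by-step execution trace:
1. `func()` enters try: `return 41` sets pending return value 41.
2. Before returning, `finally: pass` runs (no effect).
3. func() returns 41 → answer = 41.
Result: 41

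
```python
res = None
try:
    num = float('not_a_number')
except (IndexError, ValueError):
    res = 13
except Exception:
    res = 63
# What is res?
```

Step-by-step execution trace:
1. `num = float('not_a_number')` raises ValueError.
2. `except (IndexError, ValueError)` matches (ValueError is in the tuple) → res = 13.
3. `except Exception` is not reached.
Result: 13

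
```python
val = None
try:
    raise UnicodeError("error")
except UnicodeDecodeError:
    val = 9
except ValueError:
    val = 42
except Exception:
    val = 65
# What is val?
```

Step-by-step execution trace:
1. `raise UnicodeError(...)` raises UnicodeError.
2. `except UnicodeDecodeError` does not match (UnicodeError is not a subclass of UnicodeDecodeError); skipped.
3. `except ValueError` matches (UnicodeError is a subclass of ValueError) → val = 42.
4. `except Exception` is not reached.
Result: 42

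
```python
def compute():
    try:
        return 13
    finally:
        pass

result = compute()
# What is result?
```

Step-by-step execution trace:
1. `compute()` enters try: `return 13` sets pending return value 13.
2. Before returning, `finally: pass` runs (no effect).
3. compute() returns 13 → result = 13.
Result: 13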